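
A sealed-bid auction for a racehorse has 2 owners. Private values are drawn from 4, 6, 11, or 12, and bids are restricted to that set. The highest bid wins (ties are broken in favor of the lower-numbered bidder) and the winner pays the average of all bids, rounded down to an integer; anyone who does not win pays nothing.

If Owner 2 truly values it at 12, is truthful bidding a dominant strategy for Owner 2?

Consider the case where Owner 1 bids 4.
Truthful bid 12: wins, pays 8, utility 12 - 8 = 4.
Bid 6 instead: wins, pays 5, utility 12 - 5 = 7.
Since 7 > 4, bidding 6 is strictly better here, so truthful bidding is not dominant.

No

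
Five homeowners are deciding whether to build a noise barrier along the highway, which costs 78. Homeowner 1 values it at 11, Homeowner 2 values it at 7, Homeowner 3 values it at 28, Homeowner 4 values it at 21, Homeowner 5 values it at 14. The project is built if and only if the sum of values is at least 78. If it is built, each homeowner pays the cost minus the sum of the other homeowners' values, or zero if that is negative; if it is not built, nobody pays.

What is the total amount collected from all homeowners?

Total value 81 ≥ cost 78, so it is built.
Homeowner 1: others sum to 70; max(0, 78 - 70) = 8.
Homeowner 2: others sum to 74; max(0, 78 - 74) = 4.
Homeowner 3: others sum to 53; max(0, 78 - 53) = 25.
Homeowner 4: others sum to 60; max(0, 78 - 60) = 18.
Homeowner 5: others sum to 67; max(0, 78 - 67) = 11.
Total collected = 8 + 4 + 25 + 18 + 11 = 66.

66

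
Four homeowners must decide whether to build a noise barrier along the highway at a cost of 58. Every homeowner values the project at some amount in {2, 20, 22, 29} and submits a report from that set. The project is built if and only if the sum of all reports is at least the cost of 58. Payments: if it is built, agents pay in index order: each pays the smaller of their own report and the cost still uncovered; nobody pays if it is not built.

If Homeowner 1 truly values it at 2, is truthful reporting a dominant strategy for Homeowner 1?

Check each profile of the others' reports and compare truth against every alternative report.
Others report (2, 20, 20): truth gives 0, best alternative gives -18.
Others report (2, 20, 22): truth gives 0, best alternative gives -18.
Others report (2, 20, 29): truth gives 0, best alternative gives -18.
Others report (2, 22, 20): truth gives 0, best alternative gives -18.
Others report (2, 22, 22): truth gives 0, best alternative gives -18.
Others report (2, 22, 29): truth gives 0, best alternative gives -18.
(Remaining 58 profiles checked similarly; truth is weakly best in each.)
In every case the truthful report is at least as good as any alternative, so it is a dominant strategy.

Yes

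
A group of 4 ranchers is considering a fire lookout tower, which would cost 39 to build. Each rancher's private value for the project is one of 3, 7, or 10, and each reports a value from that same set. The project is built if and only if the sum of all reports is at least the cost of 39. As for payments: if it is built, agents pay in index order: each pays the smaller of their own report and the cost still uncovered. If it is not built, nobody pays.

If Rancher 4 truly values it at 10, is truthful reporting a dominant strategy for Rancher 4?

Check each profile of the others' reports and compare truth against every alternative report.
Others report (10, 10, 10): truth gives 1, best alternative gives 0.
Others report (3, 3, 3): truth gives 0, best alternative gives 0.
Others report (3, 3, 7): truth gives 0, best alternative gives 0.
Others report (3, 3, 10): truth gives 0, best alternative gives 0.
Others report (3, 7, 3): truth gives 0, best alternative gives 0.
Others report (3, 7, 7): truth gives 0, best alternative gives 0.
(Remaining 21 profiles checked similarly; truth is weakly best in each.)
In every case the truthful report is at least as good as any alternative, so it is a dominant strategy.

Yes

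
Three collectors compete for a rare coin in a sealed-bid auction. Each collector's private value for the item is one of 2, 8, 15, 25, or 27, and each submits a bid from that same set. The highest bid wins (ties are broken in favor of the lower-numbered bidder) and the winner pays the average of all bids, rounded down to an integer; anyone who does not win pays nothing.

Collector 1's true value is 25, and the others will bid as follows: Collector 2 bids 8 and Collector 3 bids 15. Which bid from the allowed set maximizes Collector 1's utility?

15

Bid 2: loses, pays 0, utility 0.
Bid 8: loses, pays 0, utility 0.
Bid 15: wins, pays 12, utility 25 - 12 = 13.
Bid 25: wins, pays 16, utility 25 - 16 = 9.
Bid 27: wins, pays 16, utility 25 - 16 = 9.
The best choice is 15 with utility 13.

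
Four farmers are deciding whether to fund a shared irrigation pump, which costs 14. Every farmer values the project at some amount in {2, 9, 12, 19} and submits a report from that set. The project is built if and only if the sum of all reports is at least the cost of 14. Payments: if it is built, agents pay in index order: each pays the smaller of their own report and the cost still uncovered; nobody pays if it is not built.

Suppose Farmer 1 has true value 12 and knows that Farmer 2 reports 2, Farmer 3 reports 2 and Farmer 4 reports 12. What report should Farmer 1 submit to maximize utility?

Report 2: project built, pays 2, utility 12 - 2 = 10.
Report 9: project built, pays 9, utility 12 - 9 = 3.
Report 12: project built, pays 12, utility 12 - 12 = 0.
Report 19: project built, pays 14, utility 12 - 14 = -2.
The best choice is 2 with utility 10.

2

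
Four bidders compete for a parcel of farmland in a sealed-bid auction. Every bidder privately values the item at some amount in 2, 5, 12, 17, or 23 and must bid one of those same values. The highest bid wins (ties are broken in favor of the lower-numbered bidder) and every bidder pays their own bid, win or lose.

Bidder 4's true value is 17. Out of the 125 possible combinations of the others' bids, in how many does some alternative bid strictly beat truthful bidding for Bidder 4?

Others bid (2, 2, 2): truth gives 0; bid 5 gives 12 > 0. Violating.
Others bid (2, 2, 5): truth gives 0; bid 12 gives 5 > 0. Violating.
Others bid (2, 2, 17): truth gives -17; bid 2 gives -2 > -17. Violating.
Others bid (2, 2, 23): truth gives -17; bid 2 gives -2 > -17. Violating.
Others bid (2, 2, 12): truth gives 0; no alternative beats it.
Others bid (2, 5, 12): truth gives 0; no alternative beats it.
(Checking all 125 profiles: 106 have a profitable deviation, 19 do not.)

106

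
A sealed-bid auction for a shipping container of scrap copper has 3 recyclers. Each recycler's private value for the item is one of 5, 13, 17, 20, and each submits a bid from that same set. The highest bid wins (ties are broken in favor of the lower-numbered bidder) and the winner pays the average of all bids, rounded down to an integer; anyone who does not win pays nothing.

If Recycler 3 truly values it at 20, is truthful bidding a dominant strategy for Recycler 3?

Consider the case where Recycler 1 bids 5 and Recycler 2 bids 5.
Truthful bid 20: wins, pays 10, utility 20 - 10 = 10.
Bid 13 instead: wins, pays 7, utility 20 - 7 = 13.
Since 13 > 10, bidding 13 is strictly better here, so truthful bidding is not dominant.

No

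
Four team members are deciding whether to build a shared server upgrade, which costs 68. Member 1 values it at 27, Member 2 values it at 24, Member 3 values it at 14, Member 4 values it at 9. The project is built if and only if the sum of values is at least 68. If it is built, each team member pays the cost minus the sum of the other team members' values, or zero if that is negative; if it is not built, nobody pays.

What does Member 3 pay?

Total value 74 ≥ cost 68, so the project is built.
The other team members' values sum to 60.
Cost minus that sum is 68 - 60 = 8.

8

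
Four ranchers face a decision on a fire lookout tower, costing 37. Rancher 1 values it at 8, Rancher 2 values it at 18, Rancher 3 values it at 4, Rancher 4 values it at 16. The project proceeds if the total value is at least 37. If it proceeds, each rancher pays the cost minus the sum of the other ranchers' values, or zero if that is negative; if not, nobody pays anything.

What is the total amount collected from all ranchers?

16

Total value 46 ≥ cost 37, so it is built.
Rancher 1: others sum to 38; max(0, 37 - 38) = 0.
Rancher 2: others sum to 28; max(0, 37 - 28) = 9.
Rancher 3: others sum to 42; max(0, 37 - 42) = 0.
Rancher 4: others sum to 30; max(0, 37 - 30) = 7.
Total collected = 0 + 9 + 0 + 7 = 16.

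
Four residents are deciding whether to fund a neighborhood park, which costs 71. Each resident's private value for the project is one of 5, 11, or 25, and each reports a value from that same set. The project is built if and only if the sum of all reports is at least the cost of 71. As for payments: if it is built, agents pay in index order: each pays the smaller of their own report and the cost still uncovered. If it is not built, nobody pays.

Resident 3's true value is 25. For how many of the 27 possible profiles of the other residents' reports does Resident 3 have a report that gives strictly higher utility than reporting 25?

Others report (11, 25, 25): truth gives 0; report 11 gives 14 > 0. Violating.
Others report (25, 11, 25): truth gives 0; report 11 gives 14 > 0. Violating.
Others report (25, 25, 11): truth gives 4; report 11 gives 14 > 4. Violating.
Others report (25, 25, 25): truth gives 4; report 5 gives 20 > 4. Violating.
Others report (5, 5, 5): truth gives 0; no alternative beats it.
Others report (5, 5, 11): truth gives 0; no alternative beats it.
(Checking all 27 profiles: 4 have a profitable deviation, 23 do not.)

4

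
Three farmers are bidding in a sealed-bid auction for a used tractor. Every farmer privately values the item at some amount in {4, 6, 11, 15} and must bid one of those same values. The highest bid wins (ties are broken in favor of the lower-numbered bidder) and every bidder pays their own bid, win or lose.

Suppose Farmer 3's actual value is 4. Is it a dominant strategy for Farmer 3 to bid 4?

Consider the case where Farmer 1 bids 4 and Farmer 2 bids 4.
Truthful bid 4: loses but pays 4, utility -4.
Bid 6 instead: wins, pays 6, utility 4 - 6 = -2.
Since -2 > -4, bidding 6 is strictly better here, so truthful bidding is not dominant.

No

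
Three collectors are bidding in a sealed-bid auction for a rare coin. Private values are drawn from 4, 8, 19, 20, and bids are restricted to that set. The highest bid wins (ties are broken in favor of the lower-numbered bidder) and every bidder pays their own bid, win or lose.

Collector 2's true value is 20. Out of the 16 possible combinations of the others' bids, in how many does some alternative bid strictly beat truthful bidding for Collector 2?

Others bid (4, 4): truth gives 0; bid 8 gives 12 > 0. Violating.
Others bid (4, 8): truth gives 0; bid 8 gives 12 > 0. Violating.
Others bid (4, 19): truth gives 0; bid 19 gives 1 > 0. Violating.
Others bid (8, 4): truth gives 0; bid 19 gives 1 > 0. Violating.
Others bid (4, 20): truth gives 0; no alternative beats it.
Others bid (8, 20): truth gives 0; no alternative beats it.
(Checking all 16 profiles: 10 have a profitable deviation, 6 do not.)

10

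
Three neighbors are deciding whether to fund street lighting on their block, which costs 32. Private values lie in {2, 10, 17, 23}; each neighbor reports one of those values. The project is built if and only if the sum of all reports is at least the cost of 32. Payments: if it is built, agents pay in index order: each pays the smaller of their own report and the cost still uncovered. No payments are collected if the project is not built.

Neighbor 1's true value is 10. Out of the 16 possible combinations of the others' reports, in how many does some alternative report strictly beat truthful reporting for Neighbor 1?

6

Others report (10, 23): truth gives 0; report 2 gives 8 > 0. Violating.
Others report (17, 17): truth gives 0; report 2 gives 8 > 0. Violating.
Others report (17, 23): truth gives 0; report 2 gives 8 > 0. Violating.
Others report (23, 10): truth gives 0; report 2 gives 8 > 0. Violating.
Others report (2, 2): truth gives 0; no alternative beats it.
Others report (2, 10): truth gives 0; no alternative beats it.
(Checking all 16 profiles: 6 have a profitable deviation, 10 do not.)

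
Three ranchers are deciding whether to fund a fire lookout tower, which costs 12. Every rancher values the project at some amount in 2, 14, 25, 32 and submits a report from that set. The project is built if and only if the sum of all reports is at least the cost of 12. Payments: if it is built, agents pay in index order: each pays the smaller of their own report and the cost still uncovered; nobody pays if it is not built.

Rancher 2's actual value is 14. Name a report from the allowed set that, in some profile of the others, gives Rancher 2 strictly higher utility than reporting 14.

Suppose Rancher 1 reports 2 and Rancher 3 reports 14.
Report 14: project built, pays 10, utility 14 - 10 = 4.
Report 2: project built, pays 2, utility 14 - 2 = 12.
So reporting 2 beats truth here (12 > 4).

2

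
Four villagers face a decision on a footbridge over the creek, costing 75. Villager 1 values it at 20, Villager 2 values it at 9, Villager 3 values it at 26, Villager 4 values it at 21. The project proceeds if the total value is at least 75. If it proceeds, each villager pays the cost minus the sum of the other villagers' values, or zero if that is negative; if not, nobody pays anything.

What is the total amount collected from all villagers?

Total value 76 ≥ cost 75, so it is built.
Villager 1: others sum to 56; max(0, 75 - 56) = 19.
Villager 2: others sum to 67; max(0, 75 - 67) = 8.
Villager 3: others sum to 50; max(0, 75 - 50) = 25.
Villager 4: others sum to 55; max(0, 75 - 55) = 20.
Total collected = 19 + 8 + 25 + 20 = 72.

72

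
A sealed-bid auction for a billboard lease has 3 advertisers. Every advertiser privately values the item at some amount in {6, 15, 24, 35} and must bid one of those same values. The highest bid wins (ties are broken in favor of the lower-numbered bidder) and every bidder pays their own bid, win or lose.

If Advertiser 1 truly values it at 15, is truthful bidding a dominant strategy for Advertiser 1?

No

Consider the case where Advertiser 2 bids 6 and Advertiser 3 bids 6.
Truthful bid 15: wins, pays 15, utility 15 - 15 = 0.
Bid 6 instead: wins, pays 6, utility 15 - 6 = 9.
Since 9 > 0, bidding 6 is strictly better here, so truthful bidding is not dominant.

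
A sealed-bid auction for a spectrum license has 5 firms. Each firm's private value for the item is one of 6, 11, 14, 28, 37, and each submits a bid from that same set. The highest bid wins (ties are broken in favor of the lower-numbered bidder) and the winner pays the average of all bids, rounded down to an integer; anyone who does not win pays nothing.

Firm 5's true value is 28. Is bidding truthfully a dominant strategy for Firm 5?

Consider the case where Firm 1 bids 6, Firm 2 bids 6, Firm 3 bids 6 and Firm 4 bids 6.
Truthful bid 28: wins, pays 10, utility 28 - 10 = 18.
Bid 11 instead: wins, pays 7, utility 28 - 7 = 21.
Since 21 > 18, bidding 11 is strictly better here, so truthful bidding is not dominant.

No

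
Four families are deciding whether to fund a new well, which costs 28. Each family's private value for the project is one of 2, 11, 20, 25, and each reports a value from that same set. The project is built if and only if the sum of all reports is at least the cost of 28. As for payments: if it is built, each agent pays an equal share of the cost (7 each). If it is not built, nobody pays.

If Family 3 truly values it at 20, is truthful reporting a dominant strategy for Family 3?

No

Consider the case where Family 1 reports 2, Family 2 reports 2 and Family 4 reports 2.
Truthful report 20: project not built, utility 0.
Report 25 instead: project built, pays 7, utility 20 - 7 = 13.
Since 13 > 0, reporting 25 is strictly better here, so truthful reporting is not dominant.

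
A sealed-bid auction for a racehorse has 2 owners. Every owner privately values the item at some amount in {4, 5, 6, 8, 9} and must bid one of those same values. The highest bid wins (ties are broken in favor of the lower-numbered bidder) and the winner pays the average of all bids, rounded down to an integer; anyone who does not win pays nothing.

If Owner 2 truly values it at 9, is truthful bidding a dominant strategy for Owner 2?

No

Consider the case where Owner 1 bids 4.
Truthful bid 9: wins, pays 6, utility 9 - 6 = 3.
Bid 5 instead: wins, pays 4, utility 9 - 4 = 5.
Since 5 > 3, bidding 5 is strictly better here, so truthful bidding is not dominant.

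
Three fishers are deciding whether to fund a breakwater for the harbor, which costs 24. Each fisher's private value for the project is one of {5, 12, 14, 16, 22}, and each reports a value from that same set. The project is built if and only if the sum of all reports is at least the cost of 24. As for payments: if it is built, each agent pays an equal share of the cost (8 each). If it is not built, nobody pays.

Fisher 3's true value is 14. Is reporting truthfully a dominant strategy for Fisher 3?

Yes

Check each profile of the others' reports and compare truth against every alternative report.
Others report (5, 5): truth gives 6, best alternative gives 6.
Others report (5, 12): truth gives 6, best alternative gives 6.
Others report (5, 14): truth gives 6, best alternative gives 6.
Others report (5, 16): truth gives 6, best alternative gives 6.
Others report (5, 22): truth gives 6, best alternative gives 6.
Others report (12, 5): truth gives 6, best alternative gives 6.
(Remaining 19 profiles checked similarly; truth is weakly best in each.)
In every case the truthful report is at least as good as any alternative, so it is a dominant strategy.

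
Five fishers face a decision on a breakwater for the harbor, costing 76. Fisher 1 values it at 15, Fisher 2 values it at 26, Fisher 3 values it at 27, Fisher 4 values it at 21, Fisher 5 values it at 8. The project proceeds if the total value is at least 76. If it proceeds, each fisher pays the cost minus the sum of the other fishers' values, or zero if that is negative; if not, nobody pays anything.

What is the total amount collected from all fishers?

Total value 97 ≥ cost 76, so it is built.
Fisher 1: others sum to 82; max(0, 76 - 82) = 0.
Fisher 2: others sum to 71; max(0, 76 - 71) = 5.
Fisher 3: others sum to 70; max(0, 76 - 70) = 6.
Fisher 4: others sum to 76; max(0, 76 - 76) = 0.
Fisher 5: others sum to 89; max(0, 76 - 89) = 0.
Total collected = 0 + 5 + 6 + 0 + 0 = 11.

11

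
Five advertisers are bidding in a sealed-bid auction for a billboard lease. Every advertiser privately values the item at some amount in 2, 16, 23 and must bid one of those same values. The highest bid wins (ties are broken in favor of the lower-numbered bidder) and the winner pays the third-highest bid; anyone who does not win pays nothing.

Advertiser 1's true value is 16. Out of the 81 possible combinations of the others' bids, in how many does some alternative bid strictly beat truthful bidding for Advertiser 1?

Others bid (2, 2, 2, 23): truth gives 0; bid 23 gives 14 > 0. Violating.
Others bid (2, 2, 23, 2): truth gives 0; bid 23 gives 14 > 0. Violating.
Others bid (2, 23, 2, 2): truth gives 0; bid 23 gives 14 > 0. Violating.
Others bid (23, 2, 2, 2): truth gives 0; bid 23 gives 14 > 0. Violating.
Others bid (2, 2, 2, 2): truth gives 14; no alternative beats it.
Others bid (2, 2, 2, 16): truth gives 14; no alternative beats it.
(Checking all 81 profiles: 4 have a profitable deviation, 77 do not.)

4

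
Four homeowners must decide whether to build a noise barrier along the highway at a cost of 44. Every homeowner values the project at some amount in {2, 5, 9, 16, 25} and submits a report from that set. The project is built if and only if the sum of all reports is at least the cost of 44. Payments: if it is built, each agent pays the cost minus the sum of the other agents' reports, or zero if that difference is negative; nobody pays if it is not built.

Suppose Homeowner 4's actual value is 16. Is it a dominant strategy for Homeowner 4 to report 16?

Yes

Check each profile of the others' reports and compare truth against every alternative report.
Others report (2, 25, 25): truth gives 16, best alternative gives 16.
Others report (5, 16, 25): truth gives 16, best alternative gives 16.
Others report (5, 25, 16): truth gives 16, best alternative gives 16.
Others report (5, 25, 25): truth gives 16, best alternative gives 16.
Others report (9, 16, 25): truth gives 16, best alternative gives 16.
Others report (9, 25, 16): truth gives 16, best alternative gives 16.
(Remaining 119 profiles checked similarly; truth is weakly best in each.)
In every case the truthful report is at least as good as any alternative, so it is a dominant strategy.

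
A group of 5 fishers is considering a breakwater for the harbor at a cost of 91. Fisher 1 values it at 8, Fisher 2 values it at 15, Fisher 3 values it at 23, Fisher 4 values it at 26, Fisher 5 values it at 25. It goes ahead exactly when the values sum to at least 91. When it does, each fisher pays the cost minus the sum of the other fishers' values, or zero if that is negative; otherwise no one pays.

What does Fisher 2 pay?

9

Total value 97 ≥ cost 91, so the project is built.
The other fishers' values sum to 82.
Cost minus that sum is 91 - 82 = 9.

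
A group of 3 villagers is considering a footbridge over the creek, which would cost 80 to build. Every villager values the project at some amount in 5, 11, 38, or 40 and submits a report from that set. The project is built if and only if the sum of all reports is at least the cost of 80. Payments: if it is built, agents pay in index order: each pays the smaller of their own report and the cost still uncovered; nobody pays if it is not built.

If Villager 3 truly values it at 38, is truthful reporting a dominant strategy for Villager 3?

Check each profile of the others' reports and compare truth against every alternative report.
Others report (40, 40): truth gives 38, best alternative gives 38.
Others report (38, 40): truth gives 36, best alternative gives 36.
Others report (40, 38): truth gives 36, best alternative gives 36.
Others report (38, 38): truth gives 34, best alternative gives 34.
Others report (11, 40): truth gives 9, best alternative gives 9.
Others report (40, 11): truth gives 9, best alternative gives 9.
(Remaining 10 profiles checked similarly; truth is weakly best in each.)
In every case the truthful report is at least as good as any alternative, so it is a dominant strategy.

Yes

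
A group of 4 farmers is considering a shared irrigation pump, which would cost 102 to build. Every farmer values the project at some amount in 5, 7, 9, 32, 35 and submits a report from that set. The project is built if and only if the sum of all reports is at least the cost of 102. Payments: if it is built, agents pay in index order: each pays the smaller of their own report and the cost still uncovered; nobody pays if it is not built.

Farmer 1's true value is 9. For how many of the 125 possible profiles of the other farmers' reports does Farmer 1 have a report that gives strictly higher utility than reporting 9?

8

Others report (32, 32, 32): truth gives 0; report 7 gives 2 > 0. Violating.
Others report (32, 32, 35): truth gives 0; report 5 gives 4 > 0. Violating.
Others report (32, 35, 32): truth gives 0; report 5 gives 4 > 0. Violating.
Others report (32, 35, 35): truth gives 0; report 5 gives 4 > 0. Violating.
Others report (5, 5, 5): truth gives 0; no alternative beats it.
Others report (5, 5, 7): truth gives 0; no alternative beats it.
(Checking all 125 profiles: 8 have a profitable deviation, 117 do not.)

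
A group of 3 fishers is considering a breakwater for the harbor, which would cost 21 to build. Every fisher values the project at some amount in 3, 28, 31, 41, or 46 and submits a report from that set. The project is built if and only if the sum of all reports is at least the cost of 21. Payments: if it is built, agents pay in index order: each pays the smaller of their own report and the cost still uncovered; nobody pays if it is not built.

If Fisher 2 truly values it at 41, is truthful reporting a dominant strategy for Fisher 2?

Consider the case where Fisher 1 reports 3 and Fisher 3 reports 28.
Truthful report 41: project built, pays 18, utility 41 - 18 = 23.
Report 3 instead: project built, pays 3, utility 41 - 3 = 38.
Since 38 > 23, reporting 3 is strictly better here, so truthful reporting is not dominant.

No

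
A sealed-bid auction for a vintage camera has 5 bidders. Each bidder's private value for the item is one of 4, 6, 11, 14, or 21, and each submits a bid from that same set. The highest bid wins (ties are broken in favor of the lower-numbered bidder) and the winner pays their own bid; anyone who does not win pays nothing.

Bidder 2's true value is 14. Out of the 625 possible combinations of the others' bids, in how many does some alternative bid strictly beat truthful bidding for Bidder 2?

Others bid (4, 4, 4, 4): truth gives 0; bid 6 gives 8 > 0. Violating.
Others bid (4, 4, 4, 6): truth gives 0; bid 6 gives 8 > 0. Violating.
Others bid (4, 4, 4, 11): truth gives 0; bid 11 gives 3 > 0. Violating.
Others bid (4, 4, 6, 4): truth gives 0; bid 6 gives 8 > 0. Violating.
Others bid (4, 4, 4, 14): truth gives 0; no alternative beats it.
Others bid (4, 4, 4, 21): truth gives 0; no alternative beats it.
(Checking all 625 profiles: 54 have a profitable deviation, 571 do not.)

54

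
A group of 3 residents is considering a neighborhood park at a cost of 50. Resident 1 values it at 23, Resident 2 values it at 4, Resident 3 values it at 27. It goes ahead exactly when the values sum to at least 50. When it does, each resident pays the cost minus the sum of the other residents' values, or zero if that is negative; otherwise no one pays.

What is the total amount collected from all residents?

Total value 54 ≥ cost 50, so it is built.
Resident 1: others sum to 31; max(0, 50 - 31) = 19.
Resident 2: others sum to 50; max(0, 50 - 50) = 0.
Resident 3: others sum to 27; max(0, 50 - 27) = 23.
Total collected = 19 + 0 + 23 = 42.

42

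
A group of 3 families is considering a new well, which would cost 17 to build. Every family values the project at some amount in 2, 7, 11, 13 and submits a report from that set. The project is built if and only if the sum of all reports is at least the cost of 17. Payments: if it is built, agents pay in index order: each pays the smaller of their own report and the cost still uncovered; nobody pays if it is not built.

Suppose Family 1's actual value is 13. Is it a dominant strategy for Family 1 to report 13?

Consider the case where Family 2 reports 2 and Family 3 reports 7.
Truthful report 13: project built, pays 13, utility 13 - 13 = 0.
Report 11 instead: project built, pays 11, utility 13 - 11 = 2.
Since 2 > 0, reporting 11 is strictly better here, so truthful reporting is not dominant.

No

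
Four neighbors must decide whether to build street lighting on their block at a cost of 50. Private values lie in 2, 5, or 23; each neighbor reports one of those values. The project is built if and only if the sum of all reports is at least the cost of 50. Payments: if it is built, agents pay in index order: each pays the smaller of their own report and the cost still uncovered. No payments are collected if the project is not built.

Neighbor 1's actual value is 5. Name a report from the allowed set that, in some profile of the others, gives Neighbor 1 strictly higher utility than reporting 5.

2

Suppose Neighbor 2 reports 2, Neighbor 3 reports 23 and Neighbor 4 reports 23.
Report 5: project built, pays 5, utility 5 - 5 = 0.
Report 2: project built, pays 2, utility 5 - 2 = 3.
So reporting 2 beats truth here (3 > 0).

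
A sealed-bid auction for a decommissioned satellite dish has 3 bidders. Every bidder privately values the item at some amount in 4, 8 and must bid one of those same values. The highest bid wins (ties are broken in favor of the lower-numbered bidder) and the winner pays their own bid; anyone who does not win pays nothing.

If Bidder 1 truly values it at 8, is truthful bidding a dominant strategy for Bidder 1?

No

Consider the case where Bidder 2 bids 4 and Bidder 3 bids 4.
Truthful bid 8: wins, pays 8, utility 8 - 8 = 0.
Bid 4 instead: wins, pays 4, utility 8 - 4 = 4.
Since 4 > 0, bidding 4 is strictly better here, so truthful bidding is not dominant.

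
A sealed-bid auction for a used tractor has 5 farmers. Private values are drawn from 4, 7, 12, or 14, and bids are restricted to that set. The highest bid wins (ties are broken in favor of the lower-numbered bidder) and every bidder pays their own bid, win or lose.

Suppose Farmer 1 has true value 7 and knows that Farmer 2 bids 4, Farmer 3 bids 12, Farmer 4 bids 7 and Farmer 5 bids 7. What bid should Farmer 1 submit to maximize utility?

Bid 4: loses but pays 4, utility -4.
Bid 7: loses but pays 7, utility -7.
Bid 12: wins, pays 12, utility 7 - 12 = -5.
Bid 14: wins, pays 14, utility 7 - 14 = -7.
The best choice is 4 with utility -4.

4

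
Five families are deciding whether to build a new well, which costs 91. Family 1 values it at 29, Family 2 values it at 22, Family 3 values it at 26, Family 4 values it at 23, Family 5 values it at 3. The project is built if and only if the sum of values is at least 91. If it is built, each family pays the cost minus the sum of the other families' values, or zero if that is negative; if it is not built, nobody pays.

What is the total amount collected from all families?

Total value 103 ≥ cost 91, so it is built.
Family 1: others sum to 74; max(0, 91 - 74) = 17.
Family 2: others sum to 81; max(0, 91 - 81) = 10.
Family 3: others sum to 77; max(0, 91 - 77) = 14.
Family 4: others sum to 80; max(0, 91 - 80) = 11.
Family 5: others sum to 100; max(0, 91 - 100) = 0.
Total collected = 17 + 10 + 14 + 11 + 0 = 52.

52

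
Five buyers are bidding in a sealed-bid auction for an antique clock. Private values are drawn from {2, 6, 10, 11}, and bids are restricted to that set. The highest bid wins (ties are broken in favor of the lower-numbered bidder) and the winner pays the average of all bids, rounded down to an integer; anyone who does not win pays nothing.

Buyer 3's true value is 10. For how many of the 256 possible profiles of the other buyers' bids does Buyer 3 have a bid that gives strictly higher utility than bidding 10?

Others bid (2, 2, 2, 2): truth gives 7; bid 6 gives 8 > 7. Violating.
Others bid (2, 2, 2, 6): truth gives 6; bid 6 gives 7 > 6. Violating.
Others bid (2, 2, 2, 11): truth gives 0; bid 11 gives 5 > 0. Violating.
Others bid (2, 2, 6, 2): truth gives 6; bid 6 gives 7 > 6. Violating.
Others bid (2, 2, 2, 10): truth gives 5; no alternative beats it.
Others bid (2, 2, 6, 10): truth gives 4; no alternative beats it.
(Checking all 256 profiles: 108 have a profitable deviation, 148 do not.)

108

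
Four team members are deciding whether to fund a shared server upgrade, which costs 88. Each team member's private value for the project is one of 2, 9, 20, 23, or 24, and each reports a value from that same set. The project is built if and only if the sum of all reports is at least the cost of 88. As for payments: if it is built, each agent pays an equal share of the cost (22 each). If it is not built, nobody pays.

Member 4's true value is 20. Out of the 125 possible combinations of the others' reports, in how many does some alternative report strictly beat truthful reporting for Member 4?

Others report (20, 24, 24): truth gives -2; report 2 gives 0 > -2. Violating.
Others report (23, 23, 23): truth gives -2; report 2 gives 0 > -2. Violating.
Others report (23, 23, 24): truth gives -2; report 2 gives 0 > -2. Violating.
Others report (23, 24, 23): truth gives -2; report 2 gives 0 > -2. Violating.
Others report (2, 2, 2): truth gives 0; no alternative beats it.
Others report (2, 2, 9): truth gives 0; no alternative beats it.
(Checking all 125 profiles: 11 have a profitable deviation, 114 do not.)

11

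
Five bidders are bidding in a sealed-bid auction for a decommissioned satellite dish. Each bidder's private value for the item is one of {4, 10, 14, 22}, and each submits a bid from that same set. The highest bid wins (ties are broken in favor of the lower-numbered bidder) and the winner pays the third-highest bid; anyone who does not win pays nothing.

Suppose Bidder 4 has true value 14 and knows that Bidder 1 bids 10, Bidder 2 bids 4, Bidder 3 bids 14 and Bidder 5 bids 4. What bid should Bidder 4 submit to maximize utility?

Bid 4: loses, pays 0, utility 0.
Bid 10: loses, pays 0, utility 0.
Bid 14: loses, pays 0, utility 0.
Bid 22: wins, pays 10, utility 14 - 10 = 4.
The best choice is 22 with utility 4.

22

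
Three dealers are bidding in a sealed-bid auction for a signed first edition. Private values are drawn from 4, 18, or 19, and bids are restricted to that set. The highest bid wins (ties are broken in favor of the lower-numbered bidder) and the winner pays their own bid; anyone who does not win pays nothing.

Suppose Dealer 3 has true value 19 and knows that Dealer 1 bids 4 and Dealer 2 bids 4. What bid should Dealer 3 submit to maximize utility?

18

Bid 4: loses, pays 0, utility 0.
Bid 18: wins, pays 18, utility 19 - 18 = 1.
Bid 19: wins, pays 19, utility 19 - 19 = 0.
The best choice is 18 with utility 1.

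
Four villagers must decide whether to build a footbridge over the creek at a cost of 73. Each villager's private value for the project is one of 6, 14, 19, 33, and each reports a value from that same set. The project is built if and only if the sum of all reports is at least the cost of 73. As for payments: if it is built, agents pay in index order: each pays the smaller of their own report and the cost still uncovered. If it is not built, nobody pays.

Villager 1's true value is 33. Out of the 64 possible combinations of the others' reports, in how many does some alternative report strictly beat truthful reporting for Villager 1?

29

Others report (6, 19, 33): truth gives 0; report 19 gives 14 > 0. Violating.
Others report (6, 33, 19): truth gives 0; report 19 gives 14 > 0. Violating.
Others report (6, 33, 33): truth gives 0; report 6 gives 27 > 0. Violating.
Others report (14, 14, 33): truth gives 0; report 14 gives 19 > 0. Violating.
Others report (6, 6, 6): truth gives 0; no alternative beats it.
Others report (6, 6, 14): truth gives 0; no alternative beats it.
(Checking all 64 profiles: 29 have a profitable deviation, 35 do not.)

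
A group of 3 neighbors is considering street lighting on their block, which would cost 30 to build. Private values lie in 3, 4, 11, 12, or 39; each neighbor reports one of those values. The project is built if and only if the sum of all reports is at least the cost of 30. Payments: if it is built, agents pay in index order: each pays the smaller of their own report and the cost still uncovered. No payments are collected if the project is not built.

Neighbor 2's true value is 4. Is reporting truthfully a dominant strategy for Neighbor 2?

Consider the case where Neighbor 1 reports 3 and Neighbor 3 reports 39.
Truthful report 4: project built, pays 4, utility 4 - 4 = 0.
Report 3 instead: project built, pays 3, utility 4 - 3 = 1.
Since 1 > 0, reporting 3 is strictly better here, so truthful reporting is not dominant.

No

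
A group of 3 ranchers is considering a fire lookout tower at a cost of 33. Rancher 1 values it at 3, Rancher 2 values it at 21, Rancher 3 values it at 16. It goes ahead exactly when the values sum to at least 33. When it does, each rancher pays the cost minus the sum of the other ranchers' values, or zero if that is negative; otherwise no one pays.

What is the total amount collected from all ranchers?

Total value 40 ≥ cost 33, so it is built.
Rancher 1: others sum to 37; max(0, 33 - 37) = 0.
Rancher 2: others sum to 19; max(0, 33 - 19) = 14.
Rancher 3: others sum to 24; max(0, 33 - 24) = 9.
Total collected = 0 + 14 + 9 = 23.

23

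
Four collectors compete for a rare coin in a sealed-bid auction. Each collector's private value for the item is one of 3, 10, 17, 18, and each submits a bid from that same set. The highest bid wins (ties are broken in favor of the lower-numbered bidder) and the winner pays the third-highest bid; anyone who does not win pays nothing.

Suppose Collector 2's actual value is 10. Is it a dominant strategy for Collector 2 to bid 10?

No

Consider the case where Collector 1 bids 3, Collector 3 bids 3 and Collector 4 bids 17.
Truthful bid 10: loses, pays 0, utility 0.
Bid 17 instead: wins, pays 3, utility 10 - 3 = 7.
Since 7 > 0, bidding 17 is strictly better here, so truthful bidding is not dominant.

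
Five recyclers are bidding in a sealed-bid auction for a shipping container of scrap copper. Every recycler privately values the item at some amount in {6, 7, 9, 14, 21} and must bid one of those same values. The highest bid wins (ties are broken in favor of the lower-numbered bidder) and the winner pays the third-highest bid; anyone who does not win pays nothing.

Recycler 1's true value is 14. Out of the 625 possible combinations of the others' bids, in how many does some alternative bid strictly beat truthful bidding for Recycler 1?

Others bid (6, 6, 6, 21): truth gives 0; bid 21 gives 8 > 0. Violating.
Others bid (6, 6, 7, 21): truth gives 0; bid 21 gives 7 > 0. Violating.
Others bid (6, 6, 9, 21): truth gives 0; bid 21 gives 5 > 0. Violating.
Others bid (6, 6, 21, 6): truth gives 0; bid 21 gives 8 > 0. Violating.
Others bid (6, 6, 6, 6): truth gives 8; no alternative beats it.
Others bid (6, 6, 6, 7): truth gives 8; no alternative beats it.
(Checking all 625 profiles: 108 have a profitable deviation, 517 do not.)

108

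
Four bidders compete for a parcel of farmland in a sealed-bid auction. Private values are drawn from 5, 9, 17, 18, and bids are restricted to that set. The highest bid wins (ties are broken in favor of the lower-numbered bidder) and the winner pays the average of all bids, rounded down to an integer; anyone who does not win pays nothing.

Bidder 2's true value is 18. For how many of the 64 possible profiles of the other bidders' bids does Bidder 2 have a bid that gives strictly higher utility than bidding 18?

Others bid (5, 5, 5): truth gives 10; bid 9 gives 12 > 10. Violating.
Others bid (5, 5, 9): truth gives 9; bid 9 gives 11 > 9. Violating.
Others bid (5, 9, 5): truth gives 9; bid 9 gives 11 > 9. Violating.
Others bid (5, 9, 9): truth gives 8; bid 9 gives 10 > 8. Violating.
Others bid (5, 5, 17): truth gives 7; no alternative beats it.
Others bid (5, 5, 18): truth gives 7; no alternative beats it.
(Checking all 64 profiles: 4 have a profitable deviation, 60 do not.)

4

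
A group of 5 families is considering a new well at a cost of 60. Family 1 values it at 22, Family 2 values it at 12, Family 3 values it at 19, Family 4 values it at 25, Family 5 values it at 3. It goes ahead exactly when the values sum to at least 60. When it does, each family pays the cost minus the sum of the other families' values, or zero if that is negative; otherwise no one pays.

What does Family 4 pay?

4

Total value 81 ≥ cost 60, so the project is built.
The other families' values sum to 56.
Cost minus that sum is 60 - 56 = 4.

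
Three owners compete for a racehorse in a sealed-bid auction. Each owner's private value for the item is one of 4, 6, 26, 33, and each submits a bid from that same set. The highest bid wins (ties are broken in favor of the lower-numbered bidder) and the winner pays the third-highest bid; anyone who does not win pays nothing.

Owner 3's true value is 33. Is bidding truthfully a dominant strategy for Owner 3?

Check each profile of the others' bids and compare truth against every alternative bid.
Others bid (4, 26): truth gives 29, best alternative gives 0.
Others bid (26, 4): truth gives 29, best alternative gives 0.
Others bid (6, 26): truth gives 27, best alternative gives 0.
Others bid (26, 6): truth gives 27, best alternative gives 0.
Others bid (26, 26): truth gives 7, best alternative gives 0.
Others bid (4, 4): truth gives 29, best alternative gives 29.
(Remaining 10 profiles checked similarly; truth is weakly best in each.)
In every case the truthful bid is at least as good as any alternative, so it is a dominant strategy.

Yes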